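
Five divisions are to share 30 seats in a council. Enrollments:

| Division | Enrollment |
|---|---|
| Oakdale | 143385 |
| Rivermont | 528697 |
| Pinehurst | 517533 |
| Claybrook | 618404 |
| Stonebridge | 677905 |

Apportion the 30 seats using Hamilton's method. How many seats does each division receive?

Oakdale=2, Rivermont=6, Pinehurst=6, Claybrook=8, Stonebridge=8

Total 2485924; standard divisor 2485924/30 ≈ 82864.133.
Standard quotas: Oakdale 1.7304, Rivermont 6.3803, Pinehurst 6.2456, Claybrook 7.4629, Stonebridge 8.1809.
Lower quotas: Oakdale 1, Rivermont 6, Pinehurst 6, Claybrook 7, Stonebridge 8 (sum 28, leaving 2 seats).
Remainders in descending order: Oakdale 0.7304, Claybrook 0.4629, Rivermont 0.3803, Pinehurst 0.2456, Stonebridge 0.1809.
Largest remainders: Oakdale, Claybrook receive the extra seats.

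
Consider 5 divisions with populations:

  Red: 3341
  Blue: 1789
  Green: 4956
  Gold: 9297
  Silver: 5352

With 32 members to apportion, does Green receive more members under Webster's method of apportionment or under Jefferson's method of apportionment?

Webster: Red 4, Blue 2, Green 7, Gold 12, Silver 7.
Jefferson: Red 4, Blue 2, Green 6, Gold 13, Silver 7.
Green gets 7 under Webster and 6 under Jefferson.

Webster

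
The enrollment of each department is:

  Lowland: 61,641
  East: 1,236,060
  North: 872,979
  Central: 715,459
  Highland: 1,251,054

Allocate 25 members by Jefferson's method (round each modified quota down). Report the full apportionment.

Lowland=0, East=8, North=5, Central=4, Highland=8

Standard divisor 4137193/25 ≈ 165487.72; standard quotas: Lowland 0.372, East 7.469, North 5.275, Central 4.323, Highland 7.560.
Rounding down gives 0, 7, 5, 4, 7 = 23 seats, so the divisor must be adjusted.
With modified divisor 150000: modified quotas Lowland 0.411, East 8.240, North 5.820, Central 4.770, Highland 8.340.
Rounding down: Lowland 0, East 8, North 5, Central 4, Highland 8 (total 25).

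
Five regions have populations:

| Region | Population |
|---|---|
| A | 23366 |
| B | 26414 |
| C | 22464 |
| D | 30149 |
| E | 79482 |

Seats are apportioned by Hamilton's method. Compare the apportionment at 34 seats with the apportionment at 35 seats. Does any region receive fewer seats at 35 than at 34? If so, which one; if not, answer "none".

none

At 34 seats: A 4, B 5, C 4, D 6, E 15.
At 35 seats: A 5, B 5, C 4, D 6, E 15.
No region's allocation decreased.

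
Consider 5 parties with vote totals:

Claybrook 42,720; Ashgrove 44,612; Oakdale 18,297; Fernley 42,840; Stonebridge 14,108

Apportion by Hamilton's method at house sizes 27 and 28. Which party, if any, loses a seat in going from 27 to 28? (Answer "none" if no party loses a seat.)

At 27 seats: Claybrook 7, Ashgrove 8, Oakdale 3, Fernley 7, Stonebridge 2.
At 28 seats: Claybrook 7, Ashgrove 8, Oakdale 3, Fernley 7, Stonebridge 3.
No party's allocation decreased.

none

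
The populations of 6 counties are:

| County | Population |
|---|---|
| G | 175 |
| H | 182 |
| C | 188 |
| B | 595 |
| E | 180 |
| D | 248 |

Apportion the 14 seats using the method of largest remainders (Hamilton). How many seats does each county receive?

Total 1568; standard divisor 1568/14 = 112.
Standard quotas: G 1.562, H 1.625, C 1.679, B 5.312, E 1.607, D 2.214.
Lower quotas: G 1, H 1, C 1, B 5, E 1, D 2 (sum 11, leaving 3 seats).
Remainders in descending order: C 0.679, H 0.625, E 0.607, G 0.562, B 0.312, D 0.214.
Largest remainders: C, H, E receive the extra seats.

G 1, H 2, C 2, B 5, E 2, D 2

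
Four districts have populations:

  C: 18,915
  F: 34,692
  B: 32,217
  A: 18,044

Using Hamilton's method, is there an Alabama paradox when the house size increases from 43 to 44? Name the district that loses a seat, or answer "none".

A

At 43 seats: C 8, F 14, B 13, A 8.
At 44 seats: C 8, F 15, B 14, A 7.
A drops from 8 to 7.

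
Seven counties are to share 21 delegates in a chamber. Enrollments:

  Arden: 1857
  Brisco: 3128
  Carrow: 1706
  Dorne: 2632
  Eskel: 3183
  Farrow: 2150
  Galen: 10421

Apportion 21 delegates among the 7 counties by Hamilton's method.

The standard divisor is 25077/21 ≈ 1194.143.
Standard quotas: Arden 1.5551, Brisco 2.6195, Carrow 1.4286, Dorne 2.2041, Eskel 2.6655, Farrow 1.8005, Galen 8.7268.
Lower quotas: Arden 1, Brisco 2, Carrow 1, Dorne 2, Eskel 2, Farrow 1, Galen 8 (sum 17, leaving 4 seats).
Remainders in descending order: Farrow 0.8005, Galen 0.7268, Eskel 0.6655, Brisco 0.6195, Arden 0.5551, Carrow 0.4286, Dorne 0.2041.
Largest remainders: Farrow, Galen, Eskel, Brisco receive the extra seats.

Arden 1, Brisco 3, Carrow 1, Dorne 2, Eskel 3, Farrow 2, Galen 9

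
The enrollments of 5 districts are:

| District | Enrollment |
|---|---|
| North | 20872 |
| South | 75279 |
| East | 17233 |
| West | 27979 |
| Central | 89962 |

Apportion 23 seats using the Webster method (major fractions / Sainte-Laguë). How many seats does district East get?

2

Standard divisor 231325/23 ≈ 10057.609; standard quotas: North 2.075, South 7.485, East 1.713, West 2.782, Central 8.945.
Rounding to the nearest integer gives North 2, South 7, East 2, West 3, Central 9 — total 23, matching the house size, so no adjustment is needed.
East receives 2.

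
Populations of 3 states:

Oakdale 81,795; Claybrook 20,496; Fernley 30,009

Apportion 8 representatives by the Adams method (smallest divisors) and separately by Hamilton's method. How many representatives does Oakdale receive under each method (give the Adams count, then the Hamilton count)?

Adams: Oakdale 4, Claybrook 2, Fernley 2.
Hamilton: Oakdale 5, Claybrook 1, Fernley 2.
Oakdale gets 4 under Adams and 5 under Hamilton.

4 and 5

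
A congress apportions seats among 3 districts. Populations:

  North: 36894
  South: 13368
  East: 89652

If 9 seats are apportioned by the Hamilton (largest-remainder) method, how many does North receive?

2

Standard divisor: 139914 ÷ 9 = 15546.
Standard quotas: North 2.3732, South 0.8599, East 5.7669.
Lower quotas: North 2, South 0, East 5 (sum 7, leaving 2 seats).
Remainders in descending order: South 0.8599, East 0.7669, North 0.3732.
The surplus seats go to South, East.
North receives 2.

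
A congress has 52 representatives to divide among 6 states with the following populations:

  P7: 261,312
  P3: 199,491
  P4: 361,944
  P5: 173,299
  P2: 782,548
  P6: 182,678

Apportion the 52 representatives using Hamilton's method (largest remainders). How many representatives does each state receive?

The standard divisor is 1961272/52 ≈ 37716.769.
Standard quotas: P7 6.9283, P3 5.2892, P4 9.5964, P5 4.5947, P2 20.7480, P6 4.8434.
Lower quotas: P7 6, P3 5, P4 9, P5 4, P2 20, P6 4 (sum 48, leaving 4 seats).
Remainders in descending order: P7 0.9283, P6 0.8434, P2 0.7480, P4 0.5964, P5 0.5947, P3 0.2892.
Largest remainders: P7, P6, P2, P4 receive the extra seats.

P7=7, P3=5, P4=10, P5=4, P2=21, P6=5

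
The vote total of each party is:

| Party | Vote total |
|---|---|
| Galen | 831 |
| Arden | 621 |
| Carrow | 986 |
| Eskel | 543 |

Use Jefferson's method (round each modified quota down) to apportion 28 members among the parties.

Standard divisor 2981/28 ≈ 106.464; standard quotas: Galen 7.805, Arden 5.833, Carrow 9.261, Eskel 5.100.
Rounding down gives 7, 5, 9, 5 = 26 seats, so the divisor must be adjusted.
With modified divisor 100: modified quotas Galen 8.310, Arden 6.210, Carrow 9.860, Eskel 5.430.
Rounding down: Galen 8, Arden 6, Carrow 9, Eskel 5 (total 28).

Galen: 8, Arden: 6, Carrow: 9, Eskel: 5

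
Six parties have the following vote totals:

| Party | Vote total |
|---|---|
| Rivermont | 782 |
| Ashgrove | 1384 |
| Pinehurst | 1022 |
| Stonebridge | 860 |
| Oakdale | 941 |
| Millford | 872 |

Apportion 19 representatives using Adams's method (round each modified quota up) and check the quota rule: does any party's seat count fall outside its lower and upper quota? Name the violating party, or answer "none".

none

Standard quotas: Rivermont 2.535, Ashgrove 4.487, Pinehurst 3.313, Stonebridge 2.788, Oakdale 3.051, Millford 2.827.
Adams allocation: Rivermont 3, Ashgrove 4, Pinehurst 3, Stonebridge 3, Oakdale 3, Millford 3.
Every allocation lies between the lower and upper quota.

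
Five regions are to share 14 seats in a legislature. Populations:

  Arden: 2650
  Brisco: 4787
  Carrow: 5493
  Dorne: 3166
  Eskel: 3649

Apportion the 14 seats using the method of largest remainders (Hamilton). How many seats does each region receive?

The standard divisor is 19745/14 ≈ 1410.357.
Standard quotas: Arden 1.8790, Brisco 3.3942, Carrow 3.8948, Dorne 2.2448, Eskel 2.5873.
Lower quotas: Arden 1, Brisco 3, Carrow 3, Dorne 2, Eskel 2 (sum 11, leaving 3 seats).
Remainders in descending order: Carrow 0.8948, Arden 0.8790, Eskel 0.5873, Brisco 0.3942, Dorne 0.2448.
The surplus seats go to Carrow, Arden, Eskel.

Arden=2, Brisco=3, Carrow=4, Dorne=2, Eskel=3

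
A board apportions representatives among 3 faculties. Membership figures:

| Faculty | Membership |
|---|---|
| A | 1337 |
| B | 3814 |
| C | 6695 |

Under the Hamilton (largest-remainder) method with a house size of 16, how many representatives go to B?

The standard divisor is 11846/16 ≈ 740.375.
Standard quotas: A 1.8058, B 5.1514, C 9.0427.
Lower quotas: A 1, B 5, C 9 (sum 15, leaving 1 seat).
Remainders in descending order: A 0.8058, B 0.1514, C 0.0427.
The surplus seat goes to A.
B receives 5.

5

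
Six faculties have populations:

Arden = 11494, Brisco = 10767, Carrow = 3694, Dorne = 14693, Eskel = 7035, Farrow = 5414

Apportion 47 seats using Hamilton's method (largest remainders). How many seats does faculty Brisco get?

Total 53097; standard divisor 53097/47 ≈ 1129.723.
Standard quotas: Arden 10.1742, Brisco 9.5307, Carrow 3.2698, Dorne 13.0058, Eskel 6.2272, Farrow 4.7923.
Lower quotas: Arden 10, Brisco 9, Carrow 3, Dorne 13, Eskel 6, Farrow 4 (sum 45, leaving 2 seats).
Remainders in descending order: Farrow 0.7923, Brisco 0.5307, Carrow 0.2698, Eskel 0.2272, Arden 0.1742, Dorne 0.0058.
The surplus seats go to Farrow, Brisco.
Brisco receives 10.

10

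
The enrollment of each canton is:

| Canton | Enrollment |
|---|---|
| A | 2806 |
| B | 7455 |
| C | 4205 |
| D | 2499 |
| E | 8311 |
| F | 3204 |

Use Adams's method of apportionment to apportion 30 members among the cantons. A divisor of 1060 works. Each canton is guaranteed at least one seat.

With modified divisor 1060: modified quotas A 2.647, B 7.033, C 3.967, D 2.358, E 7.841, F 3.023.
Rounding up: A 3, B 8, C 4, D 3, E 8, F 4 (total 30).

A 3, B 8, C 4, D 3, E 8, F 4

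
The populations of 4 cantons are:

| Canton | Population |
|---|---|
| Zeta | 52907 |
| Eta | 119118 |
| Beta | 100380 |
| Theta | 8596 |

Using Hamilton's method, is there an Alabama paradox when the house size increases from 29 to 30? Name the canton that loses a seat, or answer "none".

Zeta

At 29 seats: Zeta 6, Eta 12, Beta 10, Theta 1.
At 30 seats: Zeta 5, Eta 13, Beta 11, Theta 1.
Zeta drops from 6 to 5.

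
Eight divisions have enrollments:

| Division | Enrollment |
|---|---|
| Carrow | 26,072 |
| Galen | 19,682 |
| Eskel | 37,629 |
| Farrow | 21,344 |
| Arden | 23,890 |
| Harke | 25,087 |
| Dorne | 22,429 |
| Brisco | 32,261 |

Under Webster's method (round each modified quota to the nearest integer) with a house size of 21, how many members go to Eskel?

Standard divisor 208394/21 ≈ 9923.524; standard quotas: Carrow 2.627, Galen 1.983, Eskel 3.792, Farrow 2.151, Arden 2.407, Harke 2.528, Dorne 2.260, Brisco 3.251.
Rounding to the nearest integer gives Carrow 3, Galen 2, Eskel 4, Farrow 2, Arden 2, Harke 3, Dorne 2, Brisco 3 — total 21, matching the house size, so no adjustment is needed.
Eskel receives 4.

4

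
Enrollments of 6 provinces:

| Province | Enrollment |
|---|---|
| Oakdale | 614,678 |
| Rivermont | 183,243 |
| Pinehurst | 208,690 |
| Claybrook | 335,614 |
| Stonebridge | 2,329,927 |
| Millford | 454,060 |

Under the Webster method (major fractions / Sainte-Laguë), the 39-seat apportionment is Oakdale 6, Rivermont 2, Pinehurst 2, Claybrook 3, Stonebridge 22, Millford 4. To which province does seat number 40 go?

Priority for the next seat is population ÷ (current seats + 0.5).
Priorities: Oakdale 94565.846, Rivermont 73297.200, Pinehurst 83476.000, Claybrook 95889.714, Stonebridge 103552.311, Millford 100902.222.
Highest priority: Stonebridge.

Stonebridge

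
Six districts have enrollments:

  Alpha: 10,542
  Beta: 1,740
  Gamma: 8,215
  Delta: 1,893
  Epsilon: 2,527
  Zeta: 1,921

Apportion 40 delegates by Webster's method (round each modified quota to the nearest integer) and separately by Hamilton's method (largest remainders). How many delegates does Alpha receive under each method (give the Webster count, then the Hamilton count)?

Webster: Alpha 15, Beta 3, Gamma 12, Delta 3, Epsilon 4, Zeta 3.
Hamilton: Alpha 16, Beta 2, Gamma 12, Delta 3, Epsilon 4, Zeta 3.
Alpha gets 15 under Webster and 16 under Hamilton.

15 and 16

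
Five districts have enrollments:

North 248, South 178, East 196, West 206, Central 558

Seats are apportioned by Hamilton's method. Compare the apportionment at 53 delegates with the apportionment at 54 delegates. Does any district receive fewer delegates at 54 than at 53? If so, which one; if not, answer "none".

East

At 53 seats: North 9, South 7, East 8, West 8, Central 21.
At 54 seats: North 10, South 7, East 7, West 8, Central 22.
East drops from 8 to 7.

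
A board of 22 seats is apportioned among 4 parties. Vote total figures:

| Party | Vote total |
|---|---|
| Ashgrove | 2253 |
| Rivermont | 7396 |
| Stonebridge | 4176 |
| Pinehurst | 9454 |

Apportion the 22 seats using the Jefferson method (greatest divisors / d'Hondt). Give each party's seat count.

Standard divisor 23279/22 ≈ 1058.136; standard quotas: Ashgrove 2.129, Rivermont 6.990, Stonebridge 3.947, Pinehurst 8.935.
Rounding down gives 2, 6, 3, 8 = 19 seats, so the divisor must be adjusted.
With modified divisor 1000: modified quotas Ashgrove 2.253, Rivermont 7.396, Stonebridge 4.176, Pinehurst 9.454.
Rounding down: Ashgrove 2, Rivermont 7, Stonebridge 4, Pinehurst 9 (total 22).

Ashgrove 2; Rivermont 7; Stonebridge 4; Pinehurst 9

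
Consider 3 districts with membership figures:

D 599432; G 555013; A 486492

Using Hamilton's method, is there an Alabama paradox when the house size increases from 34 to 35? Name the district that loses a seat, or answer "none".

none

At 34 seats: D 12, G 12, A 10.
At 35 seats: D 13, G 12, A 10.
No district's allocation decreased.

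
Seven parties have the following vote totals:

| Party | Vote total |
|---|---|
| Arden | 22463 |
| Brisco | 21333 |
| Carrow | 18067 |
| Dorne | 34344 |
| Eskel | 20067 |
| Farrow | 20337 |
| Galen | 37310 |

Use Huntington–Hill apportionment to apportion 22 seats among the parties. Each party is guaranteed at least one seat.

With divisor 8247: modified quotas Arden 2.724, Brisco 2.587, Carrow 2.191, Dorne 4.164, Eskel 2.433, Farrow 2.466, Galen 4.524.
Geometric-mean thresholds: Arden √(2·3)=2.449, Brisco √(2·3)=2.449, Carrow √(2·3)=2.449, Dorne √(4·5)=4.472, Eskel √(2·3)=2.449, Farrow √(2·3)=2.449, Galen √(4·5)=4.472.
Each quota rounded against its threshold gives Arden 3, Brisco 3, Carrow 2, Dorne 4, Eskel 2, Farrow 3, Galen 5 (total 22).

Arden 3; Brisco 3; Carrow 2; Dorne 4; Eskel 2; Farrow 3; Galen 5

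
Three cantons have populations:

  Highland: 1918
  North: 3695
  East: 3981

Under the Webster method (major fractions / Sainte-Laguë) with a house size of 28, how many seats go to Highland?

6

Standard divisor 9594/28 ≈ 342.643; standard quotas: Highland 5.598, North 10.784, East 11.619.
Rounding to the nearest integer gives 6, 11, 12 = 29 seats, so the divisor must be adjusted.
With modified divisor 347: modified quotas Highland 5.527, North 10.648, East 11.473.
Rounding to the nearest integer: Highland 6, North 11, East 11 (total 28).
Highland receives 6.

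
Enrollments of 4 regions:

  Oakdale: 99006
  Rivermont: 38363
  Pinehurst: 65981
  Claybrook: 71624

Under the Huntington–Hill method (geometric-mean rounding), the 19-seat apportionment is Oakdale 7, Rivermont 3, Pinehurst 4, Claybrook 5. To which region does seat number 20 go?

Pinehurst

Priority for the next seat is population ÷ (√(s·(s+1))).
Priorities: Oakdale 13230.233, Rivermont 11074.444, Pinehurst 14753.800, Claybrook 13076.693.
Highest priority: Pinehurst.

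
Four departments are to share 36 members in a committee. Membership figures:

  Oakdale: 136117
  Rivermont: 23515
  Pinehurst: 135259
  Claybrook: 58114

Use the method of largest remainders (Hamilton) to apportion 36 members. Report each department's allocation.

Oakdale 14, Rivermont 2, Pinehurst 14, Claybrook 6

Total 353005; standard divisor 353005/36 ≈ 9805.694.
Standard quotas: Oakdale 13.8814, Rivermont 2.3981, Pinehurst 13.7939, Claybrook 5.9266.
Lower quotas: Oakdale 13, Rivermont 2, Pinehurst 13, Claybrook 5 (sum 33, leaving 3 seats).
Remainders in descending order: Claybrook 0.9266, Oakdale 0.8814, Pinehurst 0.7939, Rivermont 0.3981.
The surplus seats go to Claybrook, Oakdale, Pinehurst.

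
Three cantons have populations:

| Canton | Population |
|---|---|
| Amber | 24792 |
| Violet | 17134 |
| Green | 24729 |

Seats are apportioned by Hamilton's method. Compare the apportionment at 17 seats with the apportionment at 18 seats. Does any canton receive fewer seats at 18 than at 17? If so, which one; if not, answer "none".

At 17 seats: Amber 6, Violet 5, Green 6.
At 18 seats: Amber 7, Violet 4, Green 7.
Violet drops from 5 to 4.

Violet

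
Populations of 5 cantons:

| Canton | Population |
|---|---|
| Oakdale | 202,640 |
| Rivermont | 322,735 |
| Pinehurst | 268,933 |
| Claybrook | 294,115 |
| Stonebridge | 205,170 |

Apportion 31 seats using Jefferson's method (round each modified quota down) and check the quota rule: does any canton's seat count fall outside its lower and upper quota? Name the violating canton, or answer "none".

none

Standard quotas: Oakdale 4.856, Rivermont 7.734, Pinehurst 6.445, Claybrook 7.048, Stonebridge 4.917.
Jefferson allocation: Oakdale 5, Rivermont 8, Pinehurst 6, Claybrook 7, Stonebridge 5.
Every allocation lies between the lower and upper quota.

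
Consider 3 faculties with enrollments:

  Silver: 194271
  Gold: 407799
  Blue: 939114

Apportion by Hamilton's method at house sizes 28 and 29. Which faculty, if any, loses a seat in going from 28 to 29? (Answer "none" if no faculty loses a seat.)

At 28 seats: Silver 4, Gold 7, Blue 17.
At 29 seats: Silver 3, Gold 8, Blue 18.
Silver drops from 4 to 3.

Silver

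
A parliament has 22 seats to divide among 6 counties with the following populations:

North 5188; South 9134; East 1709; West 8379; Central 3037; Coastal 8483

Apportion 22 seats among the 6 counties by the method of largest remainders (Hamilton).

North 3; South 6; East 1; West 5; Central 2; Coastal 5

Standard divisor: 35930 ÷ 22 ≈ 1633.182.
Standard quotas: North 3.1766, South 5.5928, East 1.0464, West 5.1305, Central 1.8596, Coastal 5.1942.
Lower quotas: North 3, South 5, East 1, West 5, Central 1, Coastal 5 (sum 20, leaving 2 seats).
Remainders in descending order: Central 0.8596, South 0.5928, Coastal 0.1942, North 0.1766, West 0.1305, East 0.0464.
Largest remainders: Central, South receive the extra seats.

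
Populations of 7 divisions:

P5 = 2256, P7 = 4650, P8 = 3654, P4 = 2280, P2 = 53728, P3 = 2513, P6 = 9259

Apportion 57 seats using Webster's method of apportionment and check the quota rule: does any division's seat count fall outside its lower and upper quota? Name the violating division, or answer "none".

Standard quotas: P5 1.641, P7 3.383, P8 2.659, P4 1.659, P2 39.092, P3 1.828, P6 6.737.
Webster allocation: P5 2, P7 3, P8 3, P4 2, P2 38, P3 2, P6 7.
P2 has quota 39.092 (lower 39, upper 40) but receives 38 — outside the quota interval.

P2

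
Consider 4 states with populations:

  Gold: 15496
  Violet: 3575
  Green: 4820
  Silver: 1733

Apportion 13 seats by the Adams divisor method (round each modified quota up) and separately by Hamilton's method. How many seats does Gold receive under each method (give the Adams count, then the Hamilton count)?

Adams: Gold 7, Violet 2, Green 3, Silver 1.
Hamilton: Gold 8, Violet 2, Green 2, Silver 1.
Gold gets 7 under Adams and 8 under Hamilton.

7 and 8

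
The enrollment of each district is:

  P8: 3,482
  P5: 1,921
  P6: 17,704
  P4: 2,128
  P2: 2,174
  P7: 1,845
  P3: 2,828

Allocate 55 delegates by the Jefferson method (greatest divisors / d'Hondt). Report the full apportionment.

Standard divisor 32082/55 ≈ 583.309; standard quotas: P8 5.969, P5 3.293, P6 30.351, P4 3.648, P2 3.727, P7 3.163, P3 4.848.
Rounding down gives 5, 3, 30, 3, 3, 3, 4 = 51 seats, so the divisor must be adjusted.
With modified divisor 550: modified quotas P8 6.331, P5 3.493, P6 32.189, P4 3.869, P2 3.953, P7 3.355, P3 5.142.
Rounding down: P8 6, P5 3, P6 32, P4 3, P2 3, P7 3, P3 5 (total 55).

P8 6; P5 3; P6 32; P4 3; P2 3; P7 3; P3 5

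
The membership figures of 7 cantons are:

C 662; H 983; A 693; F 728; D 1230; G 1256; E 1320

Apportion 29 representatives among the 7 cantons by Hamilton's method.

C: 3; H: 4; A: 3; F: 3; D: 5; G: 5; E: 6

The standard divisor is 6872/29 ≈ 236.966.
Standard quotas: C 2.794, H 4.148, A 2.924, F 3.072, D 5.191, G 5.300, E 5.570.
Lower quotas: C 2, H 4, A 2, F 3, D 5, G 5, E 5 (sum 26, leaving 3 seats).
Remainders in descending order: A 0.924, C 0.794, E 0.570, G 0.300, D 0.191, H 0.148, F 0.072.
Largest remainders: A, C, E receive the extra seats.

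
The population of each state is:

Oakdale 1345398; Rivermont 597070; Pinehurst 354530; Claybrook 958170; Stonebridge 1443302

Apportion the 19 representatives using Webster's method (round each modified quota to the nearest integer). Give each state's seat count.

Standard divisor 4698470/19 ≈ 247287.895; standard quotas: Oakdale 5.441, Rivermont 2.414, Pinehurst 1.434, Claybrook 3.875, Stonebridge 5.837.
Rounding to the nearest integer gives 5, 2, 1, 4, 6 = 18 seats, so the divisor must be adjusted.
With modified divisor 241700: modified quotas Oakdale 5.566, Rivermont 2.470, Pinehurst 1.467, Claybrook 3.964, Stonebridge 5.971.
Rounding to the nearest integer: Oakdale 6, Rivermont 2, Pinehurst 1, Claybrook 4, Stonebridge 6 (total 19).

Oakdale 6, Rivermont 2, Pinehurst 1, Claybrook 4, Stonebridge 6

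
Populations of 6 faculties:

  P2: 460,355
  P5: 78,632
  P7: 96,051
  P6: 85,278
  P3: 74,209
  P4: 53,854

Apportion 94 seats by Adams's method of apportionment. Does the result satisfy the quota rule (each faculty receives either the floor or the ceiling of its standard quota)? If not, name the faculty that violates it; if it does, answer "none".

P2

Standard quotas: P2 51.007, P5 8.712, P7 10.642, P6 9.449, P3 8.222, P4 5.967.
Adams allocation: P2 50, P5 9, P7 11, P6 10, P3 8, P4 6.
P2 has quota 51.007 (lower 51, upper 52) but receives 50 — outside the quota interval.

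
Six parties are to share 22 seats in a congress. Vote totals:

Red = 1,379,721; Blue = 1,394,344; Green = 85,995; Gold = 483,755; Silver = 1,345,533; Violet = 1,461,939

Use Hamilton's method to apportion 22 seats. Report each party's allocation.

The standard divisor is 6151287/22 ≈ 279603.955.
Standard quotas: Red 4.9346, Blue 4.9869, Green 0.3076, Gold 1.7301, Silver 4.8123, Violet 5.2286.
Lower quotas: Red 4, Blue 4, Green 0, Gold 1, Silver 4, Violet 5 (sum 18, leaving 4 seats).
Remainders in descending order: Blue 0.9869, Red 0.9346, Silver 0.8123, Gold 0.7301, Green 0.3076, Violet 0.2286.
The surplus seats go to Blue, Red, Silver, Gold.

Red=5, Blue=5, Green=0, Gold=2, Silver=5, Violet=5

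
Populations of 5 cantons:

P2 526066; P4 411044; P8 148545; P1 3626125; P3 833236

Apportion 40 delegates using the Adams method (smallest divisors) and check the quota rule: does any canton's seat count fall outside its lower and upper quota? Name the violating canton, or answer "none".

P1

Standard quotas: P2 3.795, P4 2.965, P8 1.072, P1 26.158, P3 6.011.
Adams allocation: P2 4, P4 3, P8 2, P1 25, P3 6.
P1 has quota 26.158 (lower 26, upper 27) but receives 25 — outside the quota interval.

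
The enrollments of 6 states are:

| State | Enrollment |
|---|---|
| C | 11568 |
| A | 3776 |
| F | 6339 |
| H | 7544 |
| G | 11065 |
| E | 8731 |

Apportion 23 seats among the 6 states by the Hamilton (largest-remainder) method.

C 5; A 2; F 3; H 4; G 5; E 4

The standard divisor is 49023/23 ≈ 2131.435.
Standard quotas: C 5.4273, A 1.7716, F 2.9741, H 3.5394, G 5.1913, E 4.0963.
Lower quotas: C 5, A 1, F 2, H 3, G 5, E 4 (sum 20, leaving 3 seats).
Remainders in descending order: F 0.9741, A 0.7716, H 0.5394, C 0.4273, G 0.1913, E 0.0963.
Largest remainders: F, A, H receive the extra seats.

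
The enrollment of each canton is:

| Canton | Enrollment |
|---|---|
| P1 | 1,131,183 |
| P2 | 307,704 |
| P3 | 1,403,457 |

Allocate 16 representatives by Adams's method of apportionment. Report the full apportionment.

P1 6, P2 2, P3 8

Standard divisor 2842344/16 ≈ 177646.5; standard quotas: P1 6.368, P2 1.732, P3 7.900.
Rounding up gives 7, 2, 8 = 17 seats, so the divisor must be adjusted.
With modified divisor 194500: modified quotas P1 5.816, P2 1.582, P3 7.216.
Rounding up: P1 6, P2 2, P3 8 (total 16).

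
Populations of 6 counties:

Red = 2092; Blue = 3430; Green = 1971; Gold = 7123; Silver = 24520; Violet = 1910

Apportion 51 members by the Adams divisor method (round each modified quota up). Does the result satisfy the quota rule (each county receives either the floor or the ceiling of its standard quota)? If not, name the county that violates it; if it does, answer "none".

Silver

Standard quotas: Red 2.599, Blue 4.262, Green 2.449, Gold 8.850, Silver 30.466, Violet 2.373.
Adams allocation: Red 3, Blue 4, Green 3, Gold 9, Silver 29, Violet 3.
Silver has quota 30.466 (lower 30, upper 31) but receives 29 — outside the quota interval.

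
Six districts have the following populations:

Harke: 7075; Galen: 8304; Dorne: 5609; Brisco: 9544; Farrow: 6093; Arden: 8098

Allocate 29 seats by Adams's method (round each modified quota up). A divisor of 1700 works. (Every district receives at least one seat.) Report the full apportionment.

With modified divisor 1700: modified quotas Harke 4.162, Galen 4.885, Dorne 3.299, Brisco 5.614, Farrow 3.584, Arden 4.764.
Rounding up: Harke 5, Galen 5, Dorne 4, Brisco 6, Farrow 4, Arden 5 (total 29).

Harke=5, Galen=5, Dorne=4, Brisco=6, Farrow=4, Arden=5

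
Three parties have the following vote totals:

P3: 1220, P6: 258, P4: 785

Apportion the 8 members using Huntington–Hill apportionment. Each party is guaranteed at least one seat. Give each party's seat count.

P3: 4, P6: 1, P4: 3

With divisor 297: modified quotas P3 4.108, P6 0.869, P4 2.643.
Geometric-mean thresholds: P3 √(4·5)=4.472, P6 (min 1), P4 √(2·3)=2.449.
Each quota rounded against its threshold gives P3 4, P6 1, P4 3 (total 8).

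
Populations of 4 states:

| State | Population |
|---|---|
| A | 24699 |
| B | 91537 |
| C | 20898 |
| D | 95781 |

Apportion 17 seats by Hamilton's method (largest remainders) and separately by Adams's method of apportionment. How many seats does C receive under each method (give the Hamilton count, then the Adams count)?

1 and 2

Hamilton: A 2, B 7, C 1, D 7.
Adams: A 2, B 6, C 2, D 7.
C gets 1 under Hamilton and 2 under Adams.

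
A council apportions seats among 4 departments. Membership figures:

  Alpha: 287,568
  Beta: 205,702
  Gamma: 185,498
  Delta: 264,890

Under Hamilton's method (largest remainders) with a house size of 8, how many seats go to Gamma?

2

Total 943658; standard divisor 943658/8 ≈ 117957.25.
Standard quotas: Alpha 2.4379, Beta 1.7439, Gamma 1.5726, Delta 2.2456.
Lower quotas: Alpha 2, Beta 1, Gamma 1, Delta 2 (sum 6, leaving 2 seats).
Remainders in descending order: Beta 0.7439, Gamma 0.5726, Alpha 0.4379, Delta 0.2456.
The surplus seats go to Beta, Gamma.
Gamma receives 2.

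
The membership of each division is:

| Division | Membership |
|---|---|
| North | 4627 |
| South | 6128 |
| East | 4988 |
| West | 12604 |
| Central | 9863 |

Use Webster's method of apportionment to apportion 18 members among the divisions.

Standard divisor 38210/18 ≈ 2122.778; standard quotas: North 2.180, South 2.887, East 2.350, West 5.938, Central 4.646.
Rounding to the nearest integer gives North 2, South 3, East 2, West 6, Central 5 — total 18, matching the house size, so no adjustment is needed.

North 2; South 3; East 2; West 6; Central 5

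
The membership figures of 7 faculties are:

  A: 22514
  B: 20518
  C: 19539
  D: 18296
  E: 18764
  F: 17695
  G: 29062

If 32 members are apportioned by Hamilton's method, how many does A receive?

5

Standard divisor: 146388 ÷ 32 ≈ 4574.625.
Standard quotas: A 4.9215, B 4.4852, C 4.2712, D 3.9995, E 4.1018, F 3.8681, G 6.3529.
Lower quotas: A 4, B 4, C 4, D 3, E 4, F 3, G 6 (sum 28, leaving 4 seats).
Remainders in descending order: D 0.9995, A 0.9215, F 0.8681, B 0.4852, G 0.3529, C 0.2712, E 0.1018.
The surplus seats go to D, A, F, B.
A receives 5.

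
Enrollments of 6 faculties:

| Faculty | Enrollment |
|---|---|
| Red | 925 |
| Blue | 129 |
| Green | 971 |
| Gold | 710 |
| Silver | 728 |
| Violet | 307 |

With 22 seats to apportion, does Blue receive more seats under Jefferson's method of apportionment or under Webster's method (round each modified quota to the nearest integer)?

Jefferson: Red 6, Blue 0, Green 6, Gold 4, Silver 4, Violet 2.
Webster: Red 5, Blue 1, Green 6, Gold 4, Silver 4, Violet 2.
Blue gets 0 under Jefferson and 1 under Webster.

Webster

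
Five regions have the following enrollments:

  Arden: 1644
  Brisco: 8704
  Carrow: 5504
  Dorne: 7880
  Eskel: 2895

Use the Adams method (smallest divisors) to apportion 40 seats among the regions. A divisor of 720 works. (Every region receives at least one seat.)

Arden 3; Brisco 13; Carrow 8; Dorne 11; Eskel 5

With modified divisor 720: modified quotas Arden 2.283, Brisco 12.089, Carrow 7.644, Dorne 10.944, Eskel 4.021.
Rounding up: Arden 3, Brisco 13, Carrow 8, Dorne 11, Eskel 5 (total 40).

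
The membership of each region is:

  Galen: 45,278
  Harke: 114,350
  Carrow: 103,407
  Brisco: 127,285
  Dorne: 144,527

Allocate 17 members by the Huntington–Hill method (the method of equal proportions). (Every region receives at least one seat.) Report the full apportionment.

Galen: 1, Harke: 4, Carrow: 3, Brisco: 4, Dorne: 5

With divisor 32167: modified quotas Galen 1.408, Harke 3.555, Carrow 3.215, Brisco 3.957, Dorne 4.493.
Geometric-mean thresholds: Galen √(1·2)=1.414, Harke √(3·4)=3.464, Carrow √(3·4)=3.464, Brisco √(3·4)=3.464, Dorne √(4·5)=4.472.
Each quota rounded against its threshold gives Galen 1, Harke 4, Carrow 3, Brisco 4, Dorne 5 (total 17).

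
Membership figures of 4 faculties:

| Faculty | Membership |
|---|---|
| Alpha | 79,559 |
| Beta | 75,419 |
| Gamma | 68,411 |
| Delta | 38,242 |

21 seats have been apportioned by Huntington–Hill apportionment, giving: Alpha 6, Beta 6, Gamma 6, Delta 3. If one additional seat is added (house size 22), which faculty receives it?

Alpha

Priority for the next seat is population ÷ (√(s·(s+1))).
Priorities: Alpha 12276.220, Beta 11637.404, Gamma 10556.046, Delta 11039.514.
Highest priority: Alpha.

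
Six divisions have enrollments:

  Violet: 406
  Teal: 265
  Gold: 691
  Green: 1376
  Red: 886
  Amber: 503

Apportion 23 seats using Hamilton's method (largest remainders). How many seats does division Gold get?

4

The standard divisor is 4127/23 ≈ 179.435.
Standard quotas: Violet 2.263, Teal 1.477, Gold 3.851, Green 7.669, Red 4.938, Amber 2.803.
Lower quotas: Violet 2, Teal 1, Gold 3, Green 7, Red 4, Amber 2 (sum 19, leaving 4 seats).
Remainders in descending order: Red 0.938, Gold 0.851, Amber 0.803, Green 0.669, Teal 0.477, Violet 0.263.
Largest remainders: Red, Gold, Amber, Green receive the extra seats.
Gold receives 4.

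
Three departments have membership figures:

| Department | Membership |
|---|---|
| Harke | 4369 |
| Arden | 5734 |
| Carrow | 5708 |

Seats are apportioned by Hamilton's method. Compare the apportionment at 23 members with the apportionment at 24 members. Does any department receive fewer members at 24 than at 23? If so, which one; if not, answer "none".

At 23 seats: Harke 7, Arden 8, Carrow 8.
At 24 seats: Harke 6, Arden 9, Carrow 9.
Harke drops from 7 to 6.

Harke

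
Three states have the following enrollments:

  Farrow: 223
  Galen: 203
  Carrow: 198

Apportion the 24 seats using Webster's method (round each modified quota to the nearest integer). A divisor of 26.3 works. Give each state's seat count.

With modified divisor 26.3: modified quotas Farrow 8.479, Galen 7.719, Carrow 7.529.
Rounding to the nearest integer: Farrow 8, Galen 8, Carrow 8 (total 24).

Farrow=8; Galen=8; Carrow=8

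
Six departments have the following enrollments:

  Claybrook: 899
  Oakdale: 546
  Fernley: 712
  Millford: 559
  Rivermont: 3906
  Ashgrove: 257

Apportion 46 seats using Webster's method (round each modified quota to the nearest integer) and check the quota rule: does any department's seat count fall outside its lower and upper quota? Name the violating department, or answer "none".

Rivermont

Standard quotas: Claybrook 6.012, Oakdale 3.651, Fernley 4.761, Millford 3.738, Rivermont 26.119, Ashgrove 1.719.
Webster allocation: Claybrook 6, Oakdale 4, Fernley 5, Millford 4, Rivermont 25, Ashgrove 2.
Rivermont has quota 26.119 (lower 26, upper 27) but receives 25 — outside the quota interval.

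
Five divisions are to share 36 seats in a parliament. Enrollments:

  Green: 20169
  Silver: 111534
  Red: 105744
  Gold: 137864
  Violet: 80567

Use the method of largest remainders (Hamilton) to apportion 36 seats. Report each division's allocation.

Green 2; Silver 9; Red 8; Gold 11; Violet 6

The standard divisor is 455878/36 ≈ 12663.278.
Standard quotas: Green 1.5927, Silver 8.8077, Red 8.3504, Gold 10.8869, Violet 6.3623.
Lower quotas: Green 1, Silver 8, Red 8, Gold 10, Violet 6 (sum 33, leaving 3 seats).
Remainders in descending order: Gold 0.8869, Silver 0.8077, Green 0.5927, Violet 0.3623, Red 0.3504.
The surplus seats go to Gold, Silver, Green.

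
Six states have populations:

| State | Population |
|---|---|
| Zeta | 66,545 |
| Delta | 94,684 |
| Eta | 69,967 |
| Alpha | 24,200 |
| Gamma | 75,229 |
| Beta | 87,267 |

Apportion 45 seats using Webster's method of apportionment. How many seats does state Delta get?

Standard divisor 417892/45 ≈ 9286.489; standard quotas: Zeta 7.166, Delta 10.196, Eta 7.534, Alpha 2.606, Gamma 8.101, Beta 9.397.
Rounding to the nearest integer gives Zeta 7, Delta 10, Eta 8, Alpha 3, Gamma 8, Beta 9 — total 45, matching the house size, so no adjustment is needed.
Delta receives 10.

10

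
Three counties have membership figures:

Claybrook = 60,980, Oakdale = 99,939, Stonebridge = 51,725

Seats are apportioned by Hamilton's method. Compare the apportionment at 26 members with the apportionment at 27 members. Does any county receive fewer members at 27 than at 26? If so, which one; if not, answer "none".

At 26 seats: Claybrook 8, Oakdale 12, Stonebridge 6.
At 27 seats: Claybrook 8, Oakdale 13, Stonebridge 6.
No county's allocation decreased.

none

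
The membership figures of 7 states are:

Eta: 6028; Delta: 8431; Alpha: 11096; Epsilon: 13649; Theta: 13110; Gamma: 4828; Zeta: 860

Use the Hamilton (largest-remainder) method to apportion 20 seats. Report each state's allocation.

Standard divisor: 58002 ÷ 20 ≈ 2900.1.
Standard quotas: Eta 2.0785, Delta 2.9071, Alpha 3.8261, Epsilon 4.7064, Theta 4.5205, Gamma 1.6648, Zeta 0.2965.
Lower quotas: Eta 2, Delta 2, Alpha 3, Epsilon 4, Theta 4, Gamma 1, Zeta 0 (sum 16, leaving 4 seats).
Remainders in descending order: Delta 0.9071, Alpha 0.8261, Epsilon 0.7064, Gamma 0.6648, Theta 0.5205, Zeta 0.2965, Eta 0.0785.
The surplus seats go to Delta, Alpha, Epsilon, Gamma.

Eta: 2, Delta: 3, Alpha: 4, Epsilon: 5, Theta: 4, Gamma: 2, Zeta: 0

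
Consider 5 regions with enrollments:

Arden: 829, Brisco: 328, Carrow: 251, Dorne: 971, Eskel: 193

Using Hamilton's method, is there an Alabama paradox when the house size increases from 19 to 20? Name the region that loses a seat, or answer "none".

Eskel

At 19 seats: Arden 6, Brisco 2, Carrow 2, Dorne 7, Eskel 2.
At 20 seats: Arden 6, Brisco 3, Carrow 2, Dorne 8, Eskel 1.
Eskel drops from 2 to 1.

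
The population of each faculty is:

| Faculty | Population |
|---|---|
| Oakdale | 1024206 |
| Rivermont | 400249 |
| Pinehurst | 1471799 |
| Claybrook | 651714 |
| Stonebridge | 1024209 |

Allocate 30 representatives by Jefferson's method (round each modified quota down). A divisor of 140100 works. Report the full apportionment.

Oakdale: 7; Rivermont: 2; Pinehurst: 10; Claybrook: 4; Stonebridge: 7

With modified divisor 140100: modified quotas Oakdale 7.311, Rivermont 2.857, Pinehurst 10.505, Claybrook 4.652, Stonebridge 7.311.
Rounding down: Oakdale 7, Rivermont 2, Pinehurst 10, Claybrook 4, Stonebridge 7 (total 30).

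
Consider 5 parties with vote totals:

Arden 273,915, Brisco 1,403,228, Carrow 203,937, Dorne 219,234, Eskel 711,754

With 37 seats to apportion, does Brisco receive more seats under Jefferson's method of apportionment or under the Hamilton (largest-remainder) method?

Jefferson: Arden 3, Brisco 19, Carrow 2, Dorne 3, Eskel 10.
Hamilton: Arden 4, Brisco 18, Carrow 3, Dorne 3, Eskel 9.
Brisco gets 19 under Jefferson and 18 under Hamilton.

Jefferson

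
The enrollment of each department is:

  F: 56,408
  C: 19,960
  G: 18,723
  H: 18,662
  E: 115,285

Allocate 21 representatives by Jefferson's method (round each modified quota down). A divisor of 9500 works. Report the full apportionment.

F=5, C=2, G=1, H=1, E=12

With modified divisor 9500: modified quotas F 5.938, C 2.101, G 1.971, H 1.964, E 12.135.
Rounding down: F 5, C 2, G 1, H 1, E 12 (total 21).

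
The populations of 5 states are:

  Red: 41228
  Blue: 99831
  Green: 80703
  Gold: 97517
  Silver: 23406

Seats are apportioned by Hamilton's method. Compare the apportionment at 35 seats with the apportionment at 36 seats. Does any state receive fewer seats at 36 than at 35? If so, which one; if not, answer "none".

Silver

At 35 seats: Red 4, Blue 10, Green 8, Gold 10, Silver 3.
At 36 seats: Red 4, Blue 11, Green 9, Gold 10, Silver 2.
Silver drops from 3 to 2.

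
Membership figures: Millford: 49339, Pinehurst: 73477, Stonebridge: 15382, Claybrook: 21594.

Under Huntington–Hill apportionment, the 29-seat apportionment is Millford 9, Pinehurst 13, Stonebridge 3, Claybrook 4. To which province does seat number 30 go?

Pinehurst

Priority for the next seat is population ÷ (√(s·(s+1))).
Priorities: Millford 5200.787, Pinehurst 5446.478, Stonebridge 4440.401, Claybrook 4828.565.
Highest priority: Pinehurst.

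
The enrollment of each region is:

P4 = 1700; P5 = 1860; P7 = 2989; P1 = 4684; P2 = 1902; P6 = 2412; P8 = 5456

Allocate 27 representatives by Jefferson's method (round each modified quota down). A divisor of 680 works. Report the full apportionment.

With modified divisor 680: modified quotas P4 2.500, P5 2.735, P7 4.396, P1 6.888, P2 2.797, P6 3.547, P8 8.024.
Rounding down: P4 2, P5 2, P7 4, P1 6, P2 2, P6 3, P8 8 (total 27).

P4 2, P5 2, P7 4, P1 6, P2 2, P6 3, P8 8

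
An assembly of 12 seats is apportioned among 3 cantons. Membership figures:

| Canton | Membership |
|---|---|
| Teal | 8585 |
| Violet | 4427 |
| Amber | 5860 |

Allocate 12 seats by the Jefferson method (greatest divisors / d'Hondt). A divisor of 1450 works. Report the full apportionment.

Teal: 5; Violet: 3; Amber: 4

With modified divisor 1450: modified quotas Teal 5.921, Violet 3.053, Amber 4.041.
Rounding down: Teal 5, Violet 3, Amber 4 (total 12).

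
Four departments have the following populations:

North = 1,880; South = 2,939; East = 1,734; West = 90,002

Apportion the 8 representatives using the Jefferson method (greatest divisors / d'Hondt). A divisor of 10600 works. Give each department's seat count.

North 0, South 0, East 0, West 8

With modified divisor 10600: modified quotas North 0.177, South 0.277, East 0.164, West 8.491.
Rounding down: North 0, South 0, East 0, West 8 (total 8).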